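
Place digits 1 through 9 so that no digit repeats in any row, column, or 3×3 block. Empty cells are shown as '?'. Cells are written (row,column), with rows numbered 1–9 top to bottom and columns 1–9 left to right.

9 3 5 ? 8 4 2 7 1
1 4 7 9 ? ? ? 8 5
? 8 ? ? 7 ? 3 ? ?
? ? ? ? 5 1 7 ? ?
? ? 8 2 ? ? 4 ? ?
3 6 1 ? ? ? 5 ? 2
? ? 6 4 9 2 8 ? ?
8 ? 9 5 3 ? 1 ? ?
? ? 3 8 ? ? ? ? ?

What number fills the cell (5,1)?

(1,4) = 6 (sole candidate).
(2,5) = 2 (sole candidate).
(2,6) = 3 (sole candidate).
(2,7) = 6 (sole candidate).
(3,3) = 2 (sole candidate).
(3,4) = 1 (sole candidate).
(3,6) = 5 (sole candidate).
(4,3) = 4 (sole candidate).
(4,4) = 3 (sole candidate).
(5,5) = 6 (sole candidate).
(6,4) = 7 (sole candidate).
(6,5) = 4 (sole candidate).
(6,8) = 9 (sole candidate).
(9,5) = 1 (sole candidate).
(9,7) = 9 (sole candidate).
(3,1) = 6 (sole candidate).
(3,8) = 4 (sole candidate).
(3,9) = 9 (sole candidate).
(4,1) = 2 (sole candidate).
(4,2) = 9 (sole candidate).
(4,8) = 6 (sole candidate).
(4,9) = 8 (sole candidate).
(5,6) = 9 (sole candidate).
(5,9) = 3 (sole candidate).
(6,6) = 8 (sole candidate).
(7,9) = 7 (sole candidate).
(8,8) = 2 (sole candidate).
(9,8) = 5 (sole candidate).
(5,8) = 1 (sole candidate).
(7,1) = 5 (sole candidate).
(7,2) = 1 (sole candidate).
(7,8) = 3 (sole candidate).
(8,2) = 7 (sole candidate).
(8,6) = 6 (sole candidate).
(8,9) = 4 (sole candidate).
(9,1) = 4 (sole candidate).
(9,2) = 2 (sole candidate).
(9,6) = 7 (sole candidate).
(9,9) = 6 (sole candidate).
(5,1) = 7: row 5 has {1,2,3,4,6,8,9}; col 1 has {1,2,3,4,5,6,8,9}; box has {1,2,3,4,6,8,9} → only 7 remains.

7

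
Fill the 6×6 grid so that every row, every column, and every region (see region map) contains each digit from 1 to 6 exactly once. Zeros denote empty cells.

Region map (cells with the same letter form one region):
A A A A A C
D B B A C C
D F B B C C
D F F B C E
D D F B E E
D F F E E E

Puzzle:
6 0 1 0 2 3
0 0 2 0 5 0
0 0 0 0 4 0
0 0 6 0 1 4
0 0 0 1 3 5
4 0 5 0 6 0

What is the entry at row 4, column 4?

5

row 2, column 6 = 6 (sole candidate).
row 3, column 3 = 3 (sole candidate).
row 3, column 6 = 2 (sole candidate).
row 4, column 4 = 5: row 4 has {1,4,6}; col 4 has {1}; region has {1,2,3} → only 5 remains.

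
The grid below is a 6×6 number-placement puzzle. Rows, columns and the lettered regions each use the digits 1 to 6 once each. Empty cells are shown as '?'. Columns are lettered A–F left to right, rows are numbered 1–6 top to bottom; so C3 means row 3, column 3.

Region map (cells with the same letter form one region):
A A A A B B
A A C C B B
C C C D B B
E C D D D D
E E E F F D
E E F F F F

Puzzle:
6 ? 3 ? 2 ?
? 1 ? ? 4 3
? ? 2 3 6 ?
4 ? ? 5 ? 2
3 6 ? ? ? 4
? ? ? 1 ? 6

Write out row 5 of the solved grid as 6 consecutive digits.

D1 = 4: row 1 has {2,3,6}; col 4 has {1,3,5}; region has {1,3,6} → only 4 remains.
D2 = 6: row 2 has {1,3,4}; col 4 has {1,3,4,5}; region has {2} → only 6 remains.
B4 = 3: row 4 has {2,4,5}; col 2 has {1,6}; region has {2,6} → only 3 remains.
E4 = 1: row 4 has {2,3,4,5}; col 5 has {2,4,6}; region has {2,3,4,5} → only 1 remains.
D5 = 2: row 5 has {3,4,6}; col 4 has {1,3,4,5,6}; region has {1,6} → only 2 remains.
E5 = 5: row 5 has {2,3,4,6}; col 5 has {1,2,4,6}; region has {1,2,6} → only 5 remains.
C6 = 4: row 6 has {1,6}; col 3 has {2,3}; region has {1,2,5,6} → only 4 remains.
E6 = 3: row 6 has {1,4,6}; col 5 has {1,2,4,5,6}; region has {1,2,4,5,6} → only 3 remains.
B1 = 5: row 1 has {2,3,4,6}; col 2 has {1,3,6}; region has {1,3,4,6} → only 5 remains.
F1 = 1: row 1 has {2,3,4,5,6}; col 6 has {2,3,4,6}; region has {2,3,4,6} → only 1 remains.
A2 = 2: row 2 has {1,3,4,6}; col 1 has {3,4,6}; region has {1,3,4,5,6} → only 2 remains.
C2 = 5: row 2 has {1,2,3,4,6}; col 3 has {2,3,4}; region has {2,3,6} → only 5 remains.
A3 = 1: row 3 has {2,3,6}; col 1 has {2,3,4,6}; region has {2,3,5,6} → only 1 remains.
B3 = 4: row 3 has {1,2,3,6}; col 2 has {1,3,5,6}; region has {1,2,3,5,6} → only 4 remains.
F3 = 5: row 3 has {1,2,3,4,6}; col 6 has {1,2,3,4,6}; region has {1,2,3,4,6} → only 5 remains.
C4 = 6: row 4 has {1,2,3,4,5}; col 3 has {2,3,4,5}; region has {1,2,3,4,5} → only 6 remains.
C5 = 1: row 5 has {2,3,4,5,6}; col 3 has {2,3,4,5,6}; region has {3,4,6} → only 1 remains.

361254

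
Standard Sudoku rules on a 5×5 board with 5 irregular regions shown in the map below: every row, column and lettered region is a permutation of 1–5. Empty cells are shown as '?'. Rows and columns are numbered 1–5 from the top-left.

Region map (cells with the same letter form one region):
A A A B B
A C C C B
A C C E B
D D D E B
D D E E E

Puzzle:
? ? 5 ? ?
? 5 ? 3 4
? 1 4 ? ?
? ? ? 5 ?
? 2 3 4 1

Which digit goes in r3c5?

5

r2c3 = 2: row 2 has {3,4,5}; col 3 has {3,4,5}; region has {1,3,4,5} → only 2 remains.
r3c4 = 2: row 3 has {1,4}; col 4 has {3,4,5}; region has {1,3,4,5} → only 2 remains.
r4c3 = 1: row 4 has {5}; col 3 has {2,3,4,5}; region has {2} → only 1 remains.
r5c1 = 5: row 5 has {1,2,3,4}; col 1 has {}; region has {1,2} → only 5 remains.
r1c4 = 1: row 1 has {5}; col 4 has {2,3,4,5}; region has {4} → only 1 remains.
r2c1 = 1: row 2 has {2,3,4,5}; col 1 has {5}; region has {5} → only 1 remains.
r3c1 = 3: row 3 has {1,2,4}; col 1 has {1,5}; region has {1,5} → only 3 remains.
r3c5 = 5: row 3 has {1,2,3,4}; col 5 has {1,4}; region has {1,4} → only 5 remains.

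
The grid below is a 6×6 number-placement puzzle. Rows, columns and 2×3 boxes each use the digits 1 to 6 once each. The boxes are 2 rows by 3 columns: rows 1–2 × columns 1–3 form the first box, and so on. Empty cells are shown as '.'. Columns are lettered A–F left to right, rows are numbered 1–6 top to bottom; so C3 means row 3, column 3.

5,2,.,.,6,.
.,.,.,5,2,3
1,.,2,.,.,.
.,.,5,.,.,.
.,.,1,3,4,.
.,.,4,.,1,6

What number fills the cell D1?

4

C1 = 3 (sole candidate).
C2 = 6 (sole candidate).
E4 = 3 (sole candidate).
D6 = 2 (sole candidate).
A2 = 4 (sole candidate).
B2 = 1 (sole candidate).
E3 = 5 (sole candidate).
F3 = 4 (sole candidate).
A4 = 6 (sole candidate).
B4 = 4 (sole candidate).
D4 = 1 (sole candidate).
F4 = 2 (sole candidate).
A5 = 2 (sole candidate).
F5 = 5 (sole candidate).
A6 = 3 (sole candidate).
B6 = 5 (sole candidate).
D1 = 4: row 1 has {2,3,5,6}; col 4 has {1,2,3,5}; box has {2,3,5,6} → only 4 remains.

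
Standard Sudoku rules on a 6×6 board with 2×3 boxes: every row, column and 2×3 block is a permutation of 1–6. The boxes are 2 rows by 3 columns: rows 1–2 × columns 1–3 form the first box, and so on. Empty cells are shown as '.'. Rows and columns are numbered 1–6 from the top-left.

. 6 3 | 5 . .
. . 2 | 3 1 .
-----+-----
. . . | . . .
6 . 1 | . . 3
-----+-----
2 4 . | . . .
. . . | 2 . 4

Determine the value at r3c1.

r1c6 = 2: row 1 has {3,5,6}; col 6 has {3,4}; box has {1,3,5} → only 2 remains.
r2c2 = 5: row 2 has {1,2,3}; col 2 has {4,6}; box has {2,3,6} → only 5 remains.
r2c6 = 6: row 2 has {1,2,3,5}; col 6 has {2,3,4}; box has {1,2,3,5} → only 6 remains.
r4c2 = 2: row 4 has {1,3,6}; col 2 has {4,5,6}; box has {1,6} → only 2 remains.
r4c4 = 4: row 4 has {1,2,3,6}; col 4 has {2,3,5}; box has {3} → only 4 remains.
r4c5 = 5: row 4 has {1,2,3,4,6}; col 5 has {1}; box has {3,4} → only 5 remains.
r1c5 = 4: row 1 has {2,3,5,6}; col 5 has {1,5}; box has {1,2,3,5,6} → only 4 remains.
r2c1 = 4: row 2 has {1,2,3,5,6}; col 1 has {2,6}; box has {2,3,5,6} → only 4 remains.
r3c2 = 3: row 3 has {}; col 2 has {2,4,5,6}; box has {1,2,6} → only 3 remains.
r3c6 = 1: row 3 has {3}; col 6 has {2,3,4,6}; box has {3,4,5} → only 1 remains.
r5c6 = 5: row 5 has {2,4}; col 6 has {1,2,3,4,6}; box has {2,4} → only 5 remains.
r6c2 = 1: row 6 has {2,4}; col 2 has {2,3,4,5,6}; box has {2,4} → only 1 remains.
r1c1 = 1: row 1 has {2,3,4,5,6}; col 1 has {2,4,6}; box has {2,3,4,5,6} → only 1 remains.
r3c1 = 5: row 3 has {1,3}; col 1 has {1,2,4,6}; box has {1,2,3,6} → only 5 remains.

5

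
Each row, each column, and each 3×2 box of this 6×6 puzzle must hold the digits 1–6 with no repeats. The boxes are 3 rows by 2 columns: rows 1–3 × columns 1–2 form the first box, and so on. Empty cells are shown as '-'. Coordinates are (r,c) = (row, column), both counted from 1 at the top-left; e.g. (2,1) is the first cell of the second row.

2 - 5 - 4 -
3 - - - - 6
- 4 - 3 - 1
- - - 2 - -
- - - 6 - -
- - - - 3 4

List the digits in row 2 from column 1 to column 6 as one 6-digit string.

312456

(1,4) = 1: row 1 has {2,4,5}; col 4 has {2,3,6}; box has {3,5} → only 1 remains.
(1,6) = 3: row 1 has {1,2,4,5}; col 6 has {1,4,6}; box has {1,4,6} → only 3 remains.
(2,4) = 4: row 2 has {3,6}; col 4 has {1,2,3,6}; box has {1,3,5} → only 4 remains.
(4,6) = 5: row 4 has {2}; col 6 has {1,3,4,6}; box has {3,4} → only 5 remains.
(5,6) = 2: row 5 has {6}; col 6 has {1,3,4,5,6}; box has {3,4,5} → only 2 remains.
(6,3) = 1: row 6 has {3,4}; col 3 has {5}; box has {2,6} → only 1 remains.
(6,4) = 5: row 6 has {1,3,4}; col 4 has {1,2,3,4,6}; box has {1,2,6} → only 5 remains.
(1,2) = 6: row 1 has {1,2,3,4,5}; col 2 has {4}; box has {2,3,4} → only 6 remains.
(2,3) = 2: row 2 has {3,4,6}; col 3 has {1,5}; box has {1,3,4,5} → only 2 remains.
(2,5) = 5: row 2 has {2,3,4,6}; col 5 has {3,4}; box has {1,3,4,6} → only 5 remains.
(3,1) = 5: row 3 has {1,3,4}; col 1 has {2,3}; box has {2,3,4,6} → only 5 remains.
(3,3) = 6: row 3 has {1,3,4,5}; col 3 has {1,2,5}; box has {1,2,3,4,5} → only 6 remains.
(3,5) = 2: row 3 has {1,3,4,5,6}; col 5 has {3,4,5}; box has {1,3,4,5,6} → only 2 remains.
(5,5) = 1: row 5 has {2,6}; col 5 has {2,3,4,5}; box has {2,3,4,5} → only 1 remains.
(6,1) = 6: row 6 has {1,3,4,5}; col 1 has {2,3,5}; box has {} → only 6 remains.
(6,2) = 2: row 6 has {1,3,4,5,6}; col 2 has {4,6}; box has {6} → only 2 remains.
(2,2) = 1: row 2 has {2,3,4,5,6}; col 2 has {2,4,6}; box has {2,3,4,5,6} → only 1 remains.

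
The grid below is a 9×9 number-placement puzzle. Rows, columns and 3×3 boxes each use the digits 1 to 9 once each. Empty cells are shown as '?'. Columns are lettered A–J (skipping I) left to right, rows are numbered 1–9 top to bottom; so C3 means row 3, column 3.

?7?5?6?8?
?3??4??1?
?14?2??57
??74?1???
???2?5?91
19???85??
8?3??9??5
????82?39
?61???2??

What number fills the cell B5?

8

F2 = 7 (sole candidate).
F3 = 3 (sole candidate).
C8 = 5 (sole candidate).
F9 = 4 (sole candidate).
H9 = 7 (sole candidate).
J9 = 8 (sole candidate).
B8 = 4 (sole candidate).
A9 = 9 (sole candidate).
D9 = 3 (sole candidate).
E9 = 5 (sole candidate).
A1 = 2 (sole candidate).
C1 = 9 (sole candidate).
E1 = 1 (sole candidate).
A3 = 6 (sole candidate).
G3 = 9 (sole candidate).
B5 = 8: row 5 has {1,2,5,9}; col 2 has {1,3,4,6,7,9}; box has {1,7,9} → only 8 remains.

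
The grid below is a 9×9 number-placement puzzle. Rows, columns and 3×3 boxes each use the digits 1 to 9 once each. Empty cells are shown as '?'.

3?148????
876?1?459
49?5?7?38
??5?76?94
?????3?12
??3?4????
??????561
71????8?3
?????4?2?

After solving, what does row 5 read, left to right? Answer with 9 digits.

row 1, column 8 = 7: row 1 has {1,3,4,8}; col 8 has {1,2,3,5,6,9}; box has {3,4,5,8,9} → only 7 remains.
row 1, column 9 = 6: row 1 has {1,3,4,7,8}; col 9 has {1,2,3,4,8,9}; box has {3,4,5,7,8,9} → only 6 remains.
row 2, column 6 = 2: row 2 has {1,4,5,6,7,8,9}; col 6 has {3,4,6,7}; box has {1,4,5,7,8} → only 2 remains.
row 3, column 3 = 2: row 3 has {3,4,5,7,8,9}; col 3 has {1,3,5,6}; box has {1,3,4,6,7,8,9} → only 2 remains.
row 3, column 5 = 6: row 3 has {2,3,4,5,7,8,9}; col 5 has {1,4,7,8}; box has {1,2,4,5,7,8} → only 6 remains.
row 3, column 7 = 1: row 3 has {2,3,4,5,6,7,8,9}; col 7 has {4,5,8}; box has {3,4,5,6,7,8,9} → only 1 remains.
row 4, column 7 = 3: row 4 has {4,5,6,7,9}; col 7 has {1,4,5,8}; box has {1,2,4,9} → only 3 remains.
row 6, column 8 = 8: row 6 has {3,4}; col 8 has {1,2,3,5,6,7,9}; box has {1,2,3,4,9} → only 8 remains.
row 8, column 8 = 4: row 8 has {1,3,7,8}; col 8 has {1,2,3,5,6,7,8,9}; box has {1,2,3,5,6,8} → only 4 remains.
row 9, column 9 = 7: row 9 has {2,4}; col 9 has {1,2,3,4,6,8,9}; box has {1,2,3,4,5,6,8} → only 7 remains.
row 1, column 2 = 5: row 1 has {1,3,4,6,7,8}; col 2 has {1,7,9}; box has {1,2,3,4,6,7,8,9} → only 5 remains.
row 1, column 6 = 9: row 1 has {1,3,4,5,6,7,8}; col 6 has {2,3,4,6,7}; box has {1,2,4,5,6,7,8} → only 9 remains.
row 1, column 7 = 2: row 1 has {1,3,4,5,6,7,8,9}; col 7 has {1,3,4,5,8}; box has {1,3,4,5,6,7,8,9} → only 2 remains.
row 2, column 4 = 3: row 2 has {1,2,4,5,6,7,8,9}; col 4 has {4,5}; box has {1,2,4,5,6,7,8,9} → only 3 remains.
row 6, column 9 = 5: row 6 has {3,4,8}; col 9 has {1,2,3,4,6,7,8,9}; box has {1,2,3,4,8,9} → only 5 remains.
row 7, column 6 = 8: row 7 has {1,5,6}; col 6 has {2,3,4,6,7,9}; box has {4} → only 8 remains.
row 8, column 3 = 9: row 8 has {1,3,4,7,8}; col 3 has {1,2,3,5,6}; box has {1,7} → only 9 remains.
row 8, column 6 = 5: row 8 has {1,3,4,7,8,9}; col 6 has {2,3,4,6,7,8,9}; box has {4,8} → only 5 remains.
row 9, column 3 = 8: row 9 has {2,4,7}; col 3 has {1,2,3,5,6,9}; box has {1,7,9} → only 8 remains.
row 9, column 7 = 9: row 9 has {2,4,7,8}; col 7 has {1,2,3,4,5,8}; box has {1,2,3,4,5,6,7,8} → only 9 remains.
row 6, column 6 = 1: row 6 has {3,4,5,8}; col 6 has {2,3,4,5,6,7,8,9}; box has {3,4,6,7} → only 1 remains.
row 7, column 1 = 2: row 7 has {1,5,6,8}; col 1 has {3,4,7,8}; box has {1,7,8,9} → only 2 remains.
row 7, column 3 = 4: row 7 has {1,2,5,6,8}; col 3 has {1,2,3,5,6,8,9}; box has {1,2,7,8,9} → only 4 remains.
row 8, column 5 = 2: row 8 has {1,3,4,5,7,8,9}; col 5 has {1,4,6,7,8}; box has {4,5,8} → only 2 remains.
row 9, column 5 = 3: row 9 has {2,4,7,8,9}; col 5 has {1,2,4,6,7,8}; box has {2,4,5,8} → only 3 remains.
row 4, column 1 = 1: row 4 has {3,4,5,6,7,9}; col 1 has {2,3,4,7,8}; box has {3,5} → only 1 remains.
row 5, column 3 = 7: row 5 has {1,2,3}; col 3 has {1,2,3,4,5,6,8,9}; box has {1,3,5} → only 7 remains.
row 5, column 7 = 6: row 5 has {1,2,3,7}; col 7 has {1,2,3,4,5,8,9}; box has {1,2,3,4,5,8,9} → only 6 remains.
row 6, column 7 = 7: row 6 has {1,3,4,5,8}; col 7 has {1,2,3,4,5,6,8,9}; box has {1,2,3,4,5,6,8,9} → only 7 remains.
row 7, column 2 = 3: row 7 has {1,2,4,5,6,8}; col 2 has {1,5,7,9}; box has {1,2,4,7,8,9} → only 3 remains.
row 7, column 5 = 9: row 7 has {1,2,3,4,5,6,8}; col 5 has {1,2,3,4,6,7,8}; box has {2,3,4,5,8} → only 9 remains.
row 8, column 4 = 6: row 8 has {1,2,3,4,5,7,8,9}; col 4 has {3,4,5}; box has {2,3,4,5,8,9} → only 6 remains.
row 9, column 2 = 6: row 9 has {2,3,4,7,8,9}; col 2 has {1,3,5,7,9}; box has {1,2,3,4,7,8,9} → only 6 remains.
row 9, column 4 = 1: row 9 has {2,3,4,6,7,8,9}; col 4 has {3,4,5,6}; box has {2,3,4,5,6,8,9} → only 1 remains.
row 5, column 1 = 9: row 5 has {1,2,3,6,7}; col 1 has {1,2,3,4,7,8}; box has {1,3,5,7} → only 9 remains.
row 5, column 4 = 8: row 5 has {1,2,3,6,7,9}; col 4 has {1,3,4,5,6}; box has {1,3,4,6,7} → only 8 remains.
row 5, column 5 = 5: row 5 has {1,2,3,6,7,8,9}; col 5 has {1,2,3,4,6,7,8,9}; box has {1,3,4,6,7,8} → only 5 remains.
row 6, column 1 = 6: row 6 has {1,3,4,5,7,8}; col 1 has {1,2,3,4,7,8,9}; box has {1,3,5,7,9} → only 6 remains.
row 6, column 2 = 2: row 6 has {1,3,4,5,6,7,8}; col 2 has {1,3,5,6,7,9}; box has {1,3,5,6,7,9} → only 2 remains.
row 6, column 4 = 9: row 6 has {1,2,3,4,5,6,7,8}; col 4 has {1,3,4,5,6,8}; box has {1,3,4,5,6,7,8} → only 9 remains.
row 7, column 4 = 7: row 7 has {1,2,3,4,5,6,8,9}; col 4 has {1,3,4,5,6,8,9}; box has {1,2,3,4,5,6,8,9} → only 7 remains.
row 9, column 1 = 5: row 9 has {1,2,3,4,6,7,8,9}; col 1 has {1,2,3,4,6,7,8,9}; box has {1,2,3,4,6,7,8,9} → only 5 remains.
row 4, column 2 = 8: row 4 has {1,3,4,5,6,7,9}; col 2 has {1,2,3,5,6,7,9}; box has {1,2,3,5,6,7,9} → only 8 remains.
row 4, column 4 = 2: row 4 has {1,3,4,5,6,7,8,9}; col 4 has {1,3,4,5,6,7,8,9}; box has {1,3,4,5,6,7,8,9} → only 2 remains.
row 5, column 2 = 4: row 5 has {1,2,3,5,6,7,8,9}; col 2 has {1,2,3,5,6,7,8,9}; box has {1,2,3,5,6,7,8,9} → only 4 remains.

947853612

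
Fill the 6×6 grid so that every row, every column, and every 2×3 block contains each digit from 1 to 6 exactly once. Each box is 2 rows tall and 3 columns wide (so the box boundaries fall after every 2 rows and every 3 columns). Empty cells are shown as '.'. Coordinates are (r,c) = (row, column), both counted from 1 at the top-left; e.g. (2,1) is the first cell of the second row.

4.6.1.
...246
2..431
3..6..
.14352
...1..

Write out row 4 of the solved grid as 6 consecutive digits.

341625

(1,4) = 5 (sole candidate).
(1,6) = 3 (sole candidate).
(3,3) = 5 (sole candidate).
(4,2) = 4: row 4 has {3,6}; col 2 has {1}; box has {2,3,5} → only 4 remains.
(4,3) = 1: row 4 has {3,4,6}; col 3 has {4,5,6}; box has {2,3,4,5} → only 1 remains.
(4,5) = 2: row 4 has {1,3,4,6}; col 5 has {1,3,4,5}; box has {1,3,4,6} → only 2 remains.
(4,6) = 5: row 4 has {1,2,3,4,6}; col 6 has {1,2,3,6}; box has {1,2,3,4,6} → only 5 remains.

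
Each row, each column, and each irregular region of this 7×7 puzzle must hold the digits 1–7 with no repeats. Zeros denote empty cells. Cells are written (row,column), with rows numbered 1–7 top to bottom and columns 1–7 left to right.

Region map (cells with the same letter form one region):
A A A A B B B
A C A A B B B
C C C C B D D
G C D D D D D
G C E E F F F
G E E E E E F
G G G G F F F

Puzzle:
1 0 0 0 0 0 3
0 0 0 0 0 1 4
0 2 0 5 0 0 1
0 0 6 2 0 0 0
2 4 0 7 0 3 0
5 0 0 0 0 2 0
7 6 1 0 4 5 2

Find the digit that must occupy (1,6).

(5,3) = 5 (sole candidate).
(5,7) = 6 (sole candidate).
(6,7) = 7 (sole candidate).
(7,4) = 3 (sole candidate).
(2,4) = 6 (sole candidate).
(4,1) = 4 (sole candidate).
(4,6) = 7 (sole candidate).
(4,7) = 5 (sole candidate).
(5,5) = 1 (sole candidate).
(1,4) = 4 (sole candidate).
(1,6) = 6: row 1 has {1,3,4}; col 6 has {1,2,3,5,7}; region has {1,3,4} → only 6 remains.

6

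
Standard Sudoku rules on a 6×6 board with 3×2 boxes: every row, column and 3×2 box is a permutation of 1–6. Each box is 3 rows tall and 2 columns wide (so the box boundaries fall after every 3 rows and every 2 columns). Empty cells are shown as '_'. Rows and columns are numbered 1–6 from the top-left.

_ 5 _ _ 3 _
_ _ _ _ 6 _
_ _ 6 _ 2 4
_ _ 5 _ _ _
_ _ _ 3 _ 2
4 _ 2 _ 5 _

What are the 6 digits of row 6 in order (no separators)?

row 1, column 6 = 1: row 1 has {3,5}; col 6 has {2,4}; box has {2,3,4,6} → only 1 remains.
row 2, column 6 = 5: row 2 has {6}; col 6 has {1,2,4}; box has {1,2,3,4,6} → only 5 remains.
row 1, column 3 = 4: row 1 has {1,3,5}; col 3 has {2,5,6}; box has {6} → only 4 remains.
row 1, column 4 = 2: row 1 has {1,3,4,5}; col 4 has {3}; box has {4,6} → only 2 remains.
row 2, column 4 = 1: row 2 has {5,6}; col 4 has {2,3}; box has {2,4,6} → only 1 remains.
row 3, column 4 = 5: row 3 has {2,4,6}; col 4 has {1,2,3}; box has {1,2,4,6} → only 5 remains.
row 5, column 3 = 1: row 5 has {2,3}; col 3 has {2,4,5,6}; box has {2,3,5} → only 1 remains.
row 5, column 5 = 4: row 5 has {1,2,3}; col 5 has {2,3,5,6}; box has {2,5} → only 4 remains.
row 6, column 4 = 6: row 6 has {2,4,5}; col 4 has {1,2,3,5}; box has {1,2,3,5} → only 6 remains.
row 6, column 6 = 3: row 6 has {2,4,5,6}; col 6 has {1,2,4,5}; box has {2,4,5} → only 3 remains.
row 1, column 1 = 6: row 1 has {1,2,3,4,5}; col 1 has {4}; box has {5} → only 6 remains.
row 2, column 3 = 3: row 2 has {1,5,6}; col 3 has {1,2,4,5,6}; box has {1,2,4,5,6} → only 3 remains.
row 4, column 4 = 4: row 4 has {5}; col 4 has {1,2,3,5,6}; box has {1,2,3,5,6} → only 4 remains.
row 4, column 5 = 1: row 4 has {4,5}; col 5 has {2,3,4,5,6}; box has {2,3,4,5} → only 1 remains.
row 4, column 6 = 6: row 4 has {1,4,5}; col 6 has {1,2,3,4,5}; box has {1,2,3,4,5} → only 6 remains.
row 5, column 1 = 5: row 5 has {1,2,3,4}; col 1 has {4,6}; box has {4} → only 5 remains.
row 5, column 2 = 6: row 5 has {1,2,3,4,5}; col 2 has {5}; box has {4,5} → only 6 remains.
row 6, column 2 = 1: row 6 has {2,3,4,5,6}; col 2 has {5,6}; box has {4,5,6} → only 1 remains.

412653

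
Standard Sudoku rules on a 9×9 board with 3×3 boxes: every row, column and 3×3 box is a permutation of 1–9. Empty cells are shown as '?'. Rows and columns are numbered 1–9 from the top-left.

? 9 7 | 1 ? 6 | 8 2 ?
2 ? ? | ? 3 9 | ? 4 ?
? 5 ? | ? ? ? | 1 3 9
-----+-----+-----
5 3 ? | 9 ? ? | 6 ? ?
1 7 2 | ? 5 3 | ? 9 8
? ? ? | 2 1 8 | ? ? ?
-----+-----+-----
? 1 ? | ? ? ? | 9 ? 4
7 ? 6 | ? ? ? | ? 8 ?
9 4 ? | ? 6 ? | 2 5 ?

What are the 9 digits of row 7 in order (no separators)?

815327964

r1c5 = 4: row 1 has {1,2,6,7,8,9}; col 5 has {1,3,5,6}; box has {1,3,6,9} → only 4 remains.
r1c9 = 5: row 1 has {1,2,4,6,7,8,9}; col 9 has {4,8,9}; box has {1,2,3,4,8,9} → only 5 remains.
r2c7 = 7: row 2 has {2,3,4,9}; col 7 has {1,2,6,8,9}; box has {1,2,3,4,5,8,9} → only 7 remains.
r2c9 = 6: row 2 has {2,3,4,7,9}; col 9 has {4,5,8,9}; box has {1,2,3,4,5,7,8,9} → only 6 remains.
r4c5 = 7: row 4 has {3,5,6,9}; col 5 has {1,3,4,5,6}; box has {1,2,3,5,8,9} → only 7 remains.
r4c6 = 4: row 4 has {3,5,6,7,9}; col 6 has {3,6,8,9}; box has {1,2,3,5,7,8,9} → only 4 remains.
r4c8 = 1: row 4 has {3,4,5,6,7,9}; col 8 has {2,3,4,5,8,9}; box has {6,8,9} → only 1 remains.
r4c9 = 2: row 4 has {1,3,4,5,6,7,9}; col 9 has {4,5,6,8,9}; box has {1,6,8,9} → only 2 remains.
r5c4 = 6: row 5 has {1,2,3,5,7,8,9}; col 4 has {1,2,9}; box has {1,2,3,4,5,7,8,9} → only 6 remains.
r5c7 = 4: row 5 has {1,2,3,5,6,7,8,9}; col 7 has {1,2,6,7,8,9}; box has {1,2,6,8,9} → only 4 remains.
r6c2 = 6: row 6 has {1,2,8}; col 2 has {1,3,4,5,7,9}; box has {1,2,3,5,7} → only 6 remains.
r6c8 = 7: row 6 has {1,2,6,8}; col 8 has {1,2,3,4,5,8,9}; box has {1,2,4,6,8,9} → only 7 remains.
r6c9 = 3: row 6 has {1,2,6,7,8}; col 9 has {2,4,5,6,8,9}; box has {1,2,4,6,7,8,9} → only 3 remains.
r7c8 = 6: row 7 has {1,4,9}; col 8 has {1,2,3,4,5,7,8,9}; box has {2,4,5,8,9} → only 6 remains.
r8c2 = 2: row 8 has {6,7,8}; col 2 has {1,3,4,5,6,7,9}; box has {1,4,6,7,9} → only 2 remains.
r8c5 = 9: row 8 has {2,6,7,8}; col 5 has {1,3,4,5,6,7}; box has {6} → only 9 remains.
r8c7 = 3: row 8 has {2,6,7,8,9}; col 7 has {1,2,4,6,7,8,9}; box has {2,4,5,6,8,9} → only 3 remains.
r8c9 = 1: row 8 has {2,3,6,7,8,9}; col 9 has {2,3,4,5,6,8,9}; box has {2,3,4,5,6,8,9} → only 1 remains.
r9c9 = 7: row 9 has {2,4,5,6,9}; col 9 has {1,2,3,4,5,6,8,9}; box has {1,2,3,4,5,6,8,9} → only 7 remains.
r1c1 = 3: row 1 has {1,2,4,5,6,7,8,9}; col 1 has {1,2,5,7,9}; box has {2,5,7,9} → only 3 remains.
r2c2 = 8: row 2 has {2,3,4,6,7,9}; col 2 has {1,2,3,4,5,6,7,9}; box has {2,3,5,7,9} → only 8 remains.
r2c3 = 1: row 2 has {2,3,4,6,7,8,9}; col 3 has {2,6,7}; box has {2,3,5,7,8,9} → only 1 remains.
r2c4 = 5: row 2 has {1,2,3,4,6,7,8,9}; col 4 has {1,2,6,9}; box has {1,3,4,6,9} → only 5 remains.
r3c3 = 4: row 3 has {1,3,5,9}; col 3 has {1,2,6,7}; box has {1,2,3,5,7,8,9} → only 4 remains.
r4c3 = 8: row 4 has {1,2,3,4,5,6,7,9}; col 3 has {1,2,4,6,7}; box has {1,2,3,5,6,7} → only 8 remains.
r6c1 = 4: row 6 has {1,2,3,6,7,8}; col 1 has {1,2,3,5,7,9}; box has {1,2,3,5,6,7,8} → only 4 remains.
r6c3 = 9: row 6 has {1,2,3,4,6,7,8}; col 3 has {1,2,4,6,7,8}; box has {1,2,3,4,5,6,7,8} → only 9 remains.
r6c7 = 5: row 6 has {1,2,3,4,6,7,8,9}; col 7 has {1,2,3,4,6,7,8,9}; box has {1,2,3,4,6,7,8,9} → only 5 remains.
r7c1 = 8: row 7 has {1,4,6,9}; col 1 has {1,2,3,4,5,7,9}; box has {1,2,4,6,7,9} → only 8 remains.
r7c5 = 2: row 7 has {1,4,6,8,9}; col 5 has {1,3,4,5,6,7,9}; box has {6,9} → only 2 remains.
r8c4 = 4: row 8 has {1,2,3,6,7,8,9}; col 4 has {1,2,5,6,9}; box has {2,6,9} → only 4 remains.
r8c6 = 5: row 8 has {1,2,3,4,6,7,8,9}; col 6 has {3,4,6,8,9}; box has {2,4,6,9} → only 5 remains.
r9c3 = 3: row 9 has {2,4,5,6,7,9}; col 3 has {1,2,4,6,7,8,9}; box has {1,2,4,6,7,8,9} → only 3 remains.
r9c4 = 8: row 9 has {2,3,4,5,6,7,9}; col 4 has {1,2,4,5,6,9}; box has {2,4,5,6,9} → only 8 remains.
r9c6 = 1: row 9 has {2,3,4,5,6,7,8,9}; col 6 has {3,4,5,6,8,9}; box has {2,4,5,6,8,9} → only 1 remains.
r3c1 = 6: row 3 has {1,3,4,5,9}; col 1 has {1,2,3,4,5,7,8,9}; box has {1,2,3,4,5,7,8,9} → only 6 remains.
r3c4 = 7: row 3 has {1,3,4,5,6,9}; col 4 has {1,2,4,5,6,8,9}; box has {1,3,4,5,6,9} → only 7 remains.
r3c5 = 8: row 3 has {1,3,4,5,6,7,9}; col 5 has {1,2,3,4,5,6,7,9}; box has {1,3,4,5,6,7,9} → only 8 remains.
r3c6 = 2: row 3 has {1,3,4,5,6,7,8,9}; col 6 has {1,3,4,5,6,8,9}; box has {1,3,4,5,6,7,8,9} → only 2 remains.
r7c3 = 5: row 7 has {1,2,4,6,8,9}; col 3 has {1,2,3,4,6,7,8,9}; box has {1,2,3,4,6,7,8,9} → only 5 remains.
r7c4 = 3: row 7 has {1,2,4,5,6,8,9}; col 4 has {1,2,4,5,6,7,8,9}; box has {1,2,4,5,6,8,9} → only 3 remains.
r7c6 = 7: row 7 has {1,2,3,4,5,6,8,9}; col 6 has {1,2,3,4,5,6,8,9}; box has {1,2,3,4,5,6,8,9} → only 7 remains.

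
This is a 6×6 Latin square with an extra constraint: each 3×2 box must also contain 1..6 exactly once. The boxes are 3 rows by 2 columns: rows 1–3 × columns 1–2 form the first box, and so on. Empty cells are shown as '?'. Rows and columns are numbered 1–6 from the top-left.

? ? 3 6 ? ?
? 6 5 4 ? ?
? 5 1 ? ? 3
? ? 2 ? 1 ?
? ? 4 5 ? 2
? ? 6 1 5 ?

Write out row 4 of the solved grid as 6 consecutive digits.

R2C5 = 2 (sole candidate).
R2C6 = 1 (sole candidate).
R3C4 = 2 (sole candidate).
R4C4 = 3: row 4 has {1,2}; col 4 has {1,2,4,5,6}; box has {1,2,4,5,6} → only 3 remains.
R6C6 = 4 (sole candidate).
R1C5 = 4 (sole candidate).
R1C6 = 5 (sole candidate).
R2C1 = 3 (sole candidate).
R3C1 = 4 (sole candidate).
R3C5 = 6 (sole candidate).
R4C2 = 4: row 4 has {1,2,3}; col 2 has {5,6}; box has {} → only 4 remains.
R4C6 = 6: row 4 has {1,2,3,4}; col 6 has {1,2,3,4,5}; box has {1,2,4,5} → only 6 remains.
R5C5 = 3 (sole candidate).
R6C1 = 2 (sole candidate).
R6C2 = 3 (sole candidate).
R1C1 = 1 (sole candidate).
R1C2 = 2 (sole candidate).
R4C1 = 5: row 4 has {1,2,3,4,6}; col 1 has {1,2,3,4}; box has {2,3,4} → only 5 remains.

542316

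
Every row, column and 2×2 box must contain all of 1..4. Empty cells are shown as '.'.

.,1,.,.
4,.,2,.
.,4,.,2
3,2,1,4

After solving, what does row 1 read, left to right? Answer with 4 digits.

row 1, column 1 = 2: row 1 has {1}; col 1 has {3,4}; box has {1,4} → only 2 remains.
row 1, column 4 = 3: row 1 has {1,2}; col 4 has {2,4}; box has {2} → only 3 remains.
row 2, column 2 = 3 (sole candidate).
row 2, column 4 = 1 (sole candidate).
row 3, column 1 = 1 (sole candidate).
row 3, column 3 = 3 (sole candidate).
row 1, column 3 = 4: row 1 has {1,2,3}; col 3 has {1,2,3}; box has {1,2,3} → only 4 remains.

2143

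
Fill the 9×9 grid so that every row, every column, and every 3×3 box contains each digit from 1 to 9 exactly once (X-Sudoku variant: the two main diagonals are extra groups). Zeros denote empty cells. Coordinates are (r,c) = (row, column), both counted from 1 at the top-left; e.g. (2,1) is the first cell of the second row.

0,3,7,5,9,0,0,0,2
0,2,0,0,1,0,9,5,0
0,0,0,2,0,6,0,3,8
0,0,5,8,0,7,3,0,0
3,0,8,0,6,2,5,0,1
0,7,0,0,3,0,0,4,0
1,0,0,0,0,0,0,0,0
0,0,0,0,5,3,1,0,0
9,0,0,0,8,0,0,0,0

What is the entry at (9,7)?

(1,1) = 4: row 1 has {2,3,5,7,9}; col 1 has {1,3,9}; box has {2,3,7}; main diagonal has {2,6,8} → only 4 remains.
(1,6) = 8: row 1 has {2,3,4,5,7,9}; col 6 has {2,3,6,7}; box has {1,2,5,6,9} → only 8 remains.
(1,7) = 6: row 1 has {2,3,4,5,7,8,9}; col 7 has {1,3,5,9}; box has {2,3,5,8,9} → only 6 remains.
(1,8) = 1: row 1 has {2,3,4,5,6,7,8,9}; col 8 has {3,4,5}; box has {2,3,5,6,8,9} → only 1 remains.
(2,3) = 6: row 2 has {1,2,5,9}; col 3 has {5,7,8}; box has {2,3,4,7} → only 6 remains.
(2,6) = 4: row 2 has {1,2,5,6,9}; col 6 has {2,3,6,7,8}; box has {1,2,5,6,8,9} → only 4 remains.
(2,9) = 7: row 2 has {1,2,4,5,6,9}; col 9 has {1,2,8}; box has {1,2,3,5,6,8,9} → only 7 remains.
(3,1) = 5: row 3 has {2,3,6,8}; col 1 has {1,3,4,9}; box has {2,3,4,6,7} → only 5 remains.
(3,5) = 7: row 3 has {2,3,5,6,8}; col 5 has {1,3,5,6,8,9}; box has {1,2,4,5,6,8,9} → only 7 remains.
(3,7) = 4: row 3 has {2,3,5,6,7,8}; col 7 has {1,3,5,6,9}; box has {1,2,3,5,6,7,8,9}; anti-diagonal has {2,5,6,7,9} → only 4 remains.
(4,5) = 4: row 4 has {3,5,7,8}; col 5 has {1,3,5,6,7,8,9}; box has {2,3,6,7,8} → only 4 remains.
(5,4) = 9: row 5 has {1,2,3,5,6,8}; col 4 has {2,5,8}; box has {2,3,4,6,7,8} → only 9 remains.
(5,8) = 7: row 5 has {1,2,3,5,6,8,9}; col 8 has {1,3,4,5}; box has {1,3,4,5} → only 7 remains.
(6,4) = 1: row 6 has {3,4,7}; col 4 has {2,5,8,9}; box has {2,3,4,6,7,8,9}; anti-diagonal has {2,4,5,6,7,9} → only 1 remains.
(6,6) = 5: row 6 has {1,3,4,7}; col 6 has {2,3,4,6,7,8}; box has {1,2,3,4,6,7,8,9}; main diagonal has {2,4,6,8} → only 5 remains.
(7,3) = 3: row 7 has {1}; col 3 has {5,6,7,8}; box has {1,9}; anti-diagonal has {1,2,4,5,6,7,9} → only 3 remains.
(7,5) = 2: row 7 has {1,3}; col 5 has {1,3,4,5,6,7,8,9}; box has {3,5,8} → only 2 remains.
(7,6) = 9: row 7 has {1,2,3}; col 6 has {2,3,4,5,6,7,8}; box has {2,3,5,8} → only 9 remains.
(7,7) = 7: row 7 has {1,2,3,9}; col 7 has {1,3,4,5,6,9}; box has {1}; main diagonal has {2,4,5,6,8} → only 7 remains.
(8,2) = 8: row 8 has {1,3,5}; col 2 has {2,3,7}; box has {1,3,9}; anti-diagonal has {1,2,3,4,5,6,7,9} → only 8 remains.
(8,8) = 9: row 8 has {1,3,5,8}; col 8 has {1,3,4,5,7}; box has {1,7}; main diagonal has {2,4,5,6,7,8} → only 9 remains.
(9,6) = 1: row 9 has {8,9}; col 6 has {2,3,4,5,6,7,8,9}; box has {2,3,5,8,9} → only 1 remains.
(9,7) = 2: row 9 has {1,8,9}; col 7 has {1,3,4,5,6,7,9}; box has {1,7,9} → only 2 remains.

2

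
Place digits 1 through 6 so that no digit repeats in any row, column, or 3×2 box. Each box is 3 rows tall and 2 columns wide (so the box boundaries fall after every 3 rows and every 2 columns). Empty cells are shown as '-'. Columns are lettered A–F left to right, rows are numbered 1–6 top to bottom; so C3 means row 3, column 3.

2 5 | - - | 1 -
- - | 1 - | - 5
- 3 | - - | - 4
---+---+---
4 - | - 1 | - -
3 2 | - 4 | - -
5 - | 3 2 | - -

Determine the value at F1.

A2 = 6: row 2 has {1,5}; col 1 has {2,3,4,5}; box has {2,3,5} → only 6 remains.
B2 = 4: row 2 has {1,5,6}; col 2 has {2,3,5}; box has {2,3,5,6} → only 4 remains.
D2 = 3: row 2 has {1,4,5,6}; col 4 has {1,2,4}; box has {1} → only 3 remains.
E2 = 2: row 2 has {1,3,4,5,6}; col 5 has {1}; box has {1,4,5} → only 2 remains.
A3 = 1: row 3 has {3,4}; col 1 has {2,3,4,5,6}; box has {2,3,4,5,6} → only 1 remains.
E3 = 6: row 3 has {1,3,4}; col 5 has {1,2}; box has {1,2,4,5} → only 6 remains.
B4 = 6: row 4 has {1,4}; col 2 has {2,3,4,5}; box has {2,3,4,5} → only 6 remains.
C4 = 5: row 4 has {1,4,6}; col 3 has {1,3}; box has {1,2,3,4} → only 5 remains.
E4 = 3: row 4 has {1,4,5,6}; col 5 has {1,2,6}; box has {} → only 3 remains.
F4 = 2: row 4 has {1,3,4,5,6}; col 6 has {4,5}; box has {3} → only 2 remains.
C5 = 6: row 5 has {2,3,4}; col 3 has {1,3,5}; box has {1,2,3,4,5} → only 6 remains.
E5 = 5: row 5 has {2,3,4,6}; col 5 has {1,2,3,6}; box has {2,3} → only 5 remains.
F5 = 1: row 5 has {2,3,4,5,6}; col 6 has {2,4,5}; box has {2,3,5} → only 1 remains.
B6 = 1: row 6 has {2,3,5}; col 2 has {2,3,4,5,6}; box has {2,3,4,5,6} → only 1 remains.
E6 = 4: row 6 has {1,2,3,5}; col 5 has {1,2,3,5,6}; box has {1,2,3,5} → only 4 remains.
F6 = 6: row 6 has {1,2,3,4,5}; col 6 has {1,2,4,5}; box has {1,2,3,4,5} → only 6 remains.
C1 = 4: row 1 has {1,2,5}; col 3 has {1,3,5,6}; box has {1,3} → only 4 remains.
D1 = 6: row 1 has {1,2,4,5}; col 4 has {1,2,3,4}; box has {1,3,4} → only 6 remains.
F1 = 3: row 1 has {1,2,4,5,6}; col 6 has {1,2,4,5,6}; box has {1,2,4,5,6} → only 3 remains.

3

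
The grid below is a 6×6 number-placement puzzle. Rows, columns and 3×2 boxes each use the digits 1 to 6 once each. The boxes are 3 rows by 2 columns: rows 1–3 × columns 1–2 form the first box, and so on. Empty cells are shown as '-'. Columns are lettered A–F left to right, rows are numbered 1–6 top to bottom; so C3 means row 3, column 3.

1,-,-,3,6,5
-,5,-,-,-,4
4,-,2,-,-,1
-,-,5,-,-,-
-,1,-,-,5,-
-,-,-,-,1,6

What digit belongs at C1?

4

B1 = 2: row 1 has {1,3,5,6}; col 2 has {1,5}; box has {1,4,5} → only 2 remains.
C1 = 4: row 1 has {1,2,3,5,6}; col 3 has {2,5}; box has {2,3} → only 4 remains.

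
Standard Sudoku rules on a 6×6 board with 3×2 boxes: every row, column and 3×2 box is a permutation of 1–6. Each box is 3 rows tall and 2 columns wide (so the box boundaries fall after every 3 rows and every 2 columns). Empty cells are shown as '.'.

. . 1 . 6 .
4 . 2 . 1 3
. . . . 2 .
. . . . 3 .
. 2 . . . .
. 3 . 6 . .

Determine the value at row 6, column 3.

4

row 1, column 2 = 5 (sole candidate).
row 1, column 6 = 4 (sole candidate).
row 2, column 2 = 6 (sole candidate).
row 2, column 4 = 5 (sole candidate).
row 3, column 2 = 1 (sole candidate).
row 3, column 6 = 5 (sole candidate).
row 4, column 2 = 4 (sole candidate).
row 4, column 3 = 5 (sole candidate).
row 6, column 3 = 4: row 6 has {3,6}; col 3 has {1,2,5}; box has {5,6} → only 4 remains.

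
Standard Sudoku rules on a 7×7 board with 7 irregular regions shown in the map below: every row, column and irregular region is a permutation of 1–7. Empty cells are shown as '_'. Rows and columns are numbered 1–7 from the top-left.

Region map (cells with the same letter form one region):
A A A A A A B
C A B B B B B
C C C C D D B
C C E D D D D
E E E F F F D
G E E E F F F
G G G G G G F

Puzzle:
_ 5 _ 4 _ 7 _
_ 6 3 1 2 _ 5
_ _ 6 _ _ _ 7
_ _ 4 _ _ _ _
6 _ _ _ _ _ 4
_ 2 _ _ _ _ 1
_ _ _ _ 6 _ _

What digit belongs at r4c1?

r1c7 = 6 (sole candidate).
r2c6 = 4 (sole candidate).
r2c1 = 7 (sole candidate).
r6c6 = 6 (hidden single in row 6).
r4c4 = 6 (hidden single in row 4).
r4c5 = 7 (hidden single in row 4).
r6c5 = 4 (hidden single in column 5).
r5c4 = 7 (hidden single in region F).
r5c6 = 2 (hidden single in row 5).
r7c7 = 3 (sole candidate).
r4c7 = 2 (sole candidate).
r5c5 = 5 (sole candidate).
r5c3 = 1 (sole candidate).
r1c3 = 2 (sole candidate).
r5c2 = 3 (sole candidate).
r6c4 = 5 (sole candidate).
r7c4 = 2 (sole candidate).
r3c4 = 3 (sole candidate).
r3c5 = 1 (sole candidate).
r3c6 = 5 (sole candidate).
r4c2 = 1 (sole candidate).
r4c6 = 3 (sole candidate).
r6c1 = 3 (sole candidate).
r6c3 = 7 (sole candidate).
r7c3 = 5 (sole candidate).
r7c6 = 1 (sole candidate).
r1c1 = 1 (sole candidate).
r1c5 = 3 (sole candidate).
r3c2 = 4 (sole candidate).
r4c1 = 5: row 4 has {1,2,3,4,6,7}; col 1 has {1,3,6,7}; region has {1,3,4,6,7} → only 5 remains.

5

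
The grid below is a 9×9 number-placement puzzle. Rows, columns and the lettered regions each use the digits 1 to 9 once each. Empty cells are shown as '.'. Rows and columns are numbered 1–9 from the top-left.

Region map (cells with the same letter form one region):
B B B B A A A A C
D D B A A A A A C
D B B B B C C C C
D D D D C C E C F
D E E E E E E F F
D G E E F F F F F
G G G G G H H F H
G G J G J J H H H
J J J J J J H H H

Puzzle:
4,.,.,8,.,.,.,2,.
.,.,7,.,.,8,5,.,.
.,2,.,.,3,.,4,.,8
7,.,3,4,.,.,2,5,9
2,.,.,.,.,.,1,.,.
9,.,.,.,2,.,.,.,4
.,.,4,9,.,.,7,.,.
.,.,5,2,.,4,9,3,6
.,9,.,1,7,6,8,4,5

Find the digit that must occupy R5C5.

9

R4C6 = 1: row 4 has {2,3,4,5,7,9}; col 6 has {4,6,8}; region has {4,5,8} → only 1 remains.
R7C6 = 2: row 7 has {4,7,9}; col 6 has {1,4,6,8}; region has {3,4,5,6,7,8,9} → only 2 remains.
R7C9 = 1: row 7 has {2,4,7,9}; col 9 has {4,5,6,8,9}; region has {2,3,4,5,6,7,8,9} → only 1 remains.
R8C5 = 8: row 8 has {2,3,4,5,6,9}; col 5 has {2,3,7}; region has {1,4,5,6,7,9} → only 8 remains.
R9C1 = 3: row 9 has {1,4,5,6,7,8,9}; col 1 has {2,4,7,9}; region has {1,4,5,6,7,8,9} → only 3 remains.
R9C3 = 2: row 9 has {1,3,4,5,6,7,8,9}; col 3 has {3,4,5,7}; region has {1,3,4,5,6,7,8,9} → only 2 remains.
R4C5 = 6: row 4 has {1,2,3,4,5,7,9}; col 5 has {2,3,7,8}; region has {1,4,5,8} → only 6 remains.
R7C5 = 5: row 7 has {1,2,4,7,9}; col 5 has {2,3,6,7,8}; region has {2,4,9} → only 5 remains.
R8C1 = 1: row 8 has {2,3,4,5,6,8,9}; col 1 has {2,3,4,7,9}; region has {2,4,5,9} → only 1 remains.
R8C2 = 7: row 8 has {1,2,3,4,5,6,8,9}; col 2 has {2,9}; region has {1,2,4,5,9} → only 7 remains.
R2C1 = 6: row 2 has {5,7,8}; col 1 has {1,2,3,4,7,9}; region has {2,3,4,7,9} → only 6 remains.
R2C2 = 1: row 2 has {5,6,7,8}; col 2 has {2,7,9}; region has {2,3,4,6,7,9} → only 1 remains.
R2C4 = 3: row 2 has {1,5,6,7,8}; col 4 has {1,2,4,8,9}; region has {2,5,8} → only 3 remains.
R2C8 = 9: row 2 has {1,3,5,6,7,8}; col 8 has {2,3,4,5}; region has {2,3,5,8} → only 9 remains.
R2C9 = 2: row 2 has {1,3,5,6,7,8,9}; col 9 has {1,4,5,6,8,9}; region has {1,4,5,6,8} → only 2 remains.
R3C1 = 5: row 3 has {2,3,4,8}; col 1 has {1,2,3,4,6,7,9}; region has {1,2,3,4,6,7,9} → only 5 remains.
R3C4 = 6: row 3 has {2,3,4,5,8}; col 4 has {1,2,3,4,8,9}; region has {2,3,4,7,8} → only 6 remains.
R3C8 = 7: row 3 has {2,3,4,5,6,8}; col 8 has {2,3,4,5,9}; region has {1,2,4,5,6,8} → only 7 remains.
R4C2 = 8: row 4 has {1,2,3,4,5,6,7,9}; col 2 has {1,2,7,9}; region has {1,2,3,4,5,6,7,9} → only 8 remains.
R7C1 = 8: row 7 has {1,2,4,5,7,9}; col 1 has {1,2,3,4,5,6,7,9}; region has {1,2,4,5,7,9} → only 8 remains.
R7C8 = 6: row 7 has {1,2,4,5,7,8,9}; col 8 has {2,3,4,5,7,9}; region has {2,4,9} → only 6 remains.
R1C2 = 5: row 1 has {2,4,8}; col 2 has {1,2,7,8,9}; region has {2,3,4,6,7,8} → only 5 remains.
R1C5 = 1: row 1 has {2,4,5,8}; col 5 has {2,3,5,6,7,8}; region has {2,3,5,8,9} → only 1 remains.
R1C6 = 7: row 1 has {1,2,4,5,8}; col 6 has {1,2,4,6,8}; region has {1,2,3,5,8,9} → only 7 remains.
R1C7 = 6: row 1 has {1,2,4,5,7,8}; col 7 has {1,2,4,5,7,8,9}; region has {1,2,3,5,7,8,9} → only 6 remains.
R1C9 = 3: row 1 has {1,2,4,5,6,7,8}; col 9 has {1,2,4,5,6,8,9}; region has {1,2,4,5,6,7,8} → only 3 remains.
R2C5 = 4: row 2 has {1,2,3,5,6,7,8,9}; col 5 has {1,2,3,5,6,7,8}; region has {1,2,3,5,6,7,8,9} → only 4 remains.
R3C6 = 9: row 3 has {2,3,4,5,6,7,8}; col 6 has {1,2,4,6,7,8}; region has {1,2,3,4,5,6,7,8} → only 9 remains.
R5C5 = 9: row 5 has {1,2}; col 5 has {1,2,3,4,5,6,7,8}; region has {1,2} → only 9 remains.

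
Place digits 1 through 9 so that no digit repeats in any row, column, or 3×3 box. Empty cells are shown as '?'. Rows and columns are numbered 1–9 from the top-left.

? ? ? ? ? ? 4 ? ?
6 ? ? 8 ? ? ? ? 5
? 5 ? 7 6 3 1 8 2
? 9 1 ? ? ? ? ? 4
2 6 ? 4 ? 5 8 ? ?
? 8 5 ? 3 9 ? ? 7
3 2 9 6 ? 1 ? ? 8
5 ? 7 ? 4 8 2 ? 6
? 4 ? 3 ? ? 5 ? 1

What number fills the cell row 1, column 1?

row 1, column 6 = 2 (sole candidate).
row 2, column 6 = 4 (sole candidate).
row 3, column 3 = 4 (sole candidate).
row 4, column 1 = 7 (sole candidate).
row 4, column 4 = 2 (sole candidate).
row 4, column 5 = 8 (sole candidate).
row 4, column 6 = 6 (sole candidate).
row 4, column 7 = 3 (sole candidate).
row 4, column 8 = 5 (sole candidate).
row 5, column 3 = 3 (sole candidate).
row 5, column 9 = 9 (sole candidate).
row 6, column 1 = 4 (sole candidate).
row 6, column 4 = 1 (sole candidate).
row 6, column 7 = 6 (sole candidate).
row 6, column 8 = 2 (sole candidate).
row 7, column 7 = 7 (sole candidate).
row 7, column 8 = 4 (sole candidate).
row 8, column 2 = 1 (sole candidate).
row 8, column 4 = 9 (sole candidate).
row 8, column 8 = 3 (sole candidate).
row 9, column 1 = 8 (sole candidate).
row 9, column 3 = 6 (sole candidate).
row 9, column 6 = 7 (sole candidate).
row 9, column 8 = 9 (sole candidate).
row 1, column 3 = 8 (sole candidate).
row 1, column 4 = 5 (sole candidate).
row 1, column 9 = 3 (sole candidate).
row 2, column 3 = 2 (sole candidate).
row 2, column 7 = 9 (sole candidate).
row 2, column 8 = 7 (sole candidate).
row 3, column 1 = 9 (sole candidate).
row 5, column 5 = 7 (sole candidate).
row 5, column 8 = 1 (sole candidate).
row 7, column 5 = 5 (sole candidate).
row 9, column 5 = 2 (sole candidate).
row 1, column 1 = 1: row 1 has {2,3,4,5,8}; col 1 has {2,3,4,5,6,7,8,9}; box has {2,4,5,6,8,9} → only 1 remains.

1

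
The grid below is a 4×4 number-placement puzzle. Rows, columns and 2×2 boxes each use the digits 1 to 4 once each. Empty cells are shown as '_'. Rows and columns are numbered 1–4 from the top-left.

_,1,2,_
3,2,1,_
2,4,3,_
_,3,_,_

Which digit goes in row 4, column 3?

row 1, column 1 = 4: row 1 has {1,2}; col 1 has {2,3}; box has {1,2,3} → only 4 remains.
row 1, column 4 = 3: row 1 has {1,2,4}; col 4 has {}; box has {1,2} → only 3 remains.
row 2, column 4 = 4: row 2 has {1,2,3}; col 4 has {3}; box has {1,2,3} → only 4 remains.
row 3, column 4 = 1: row 3 has {2,3,4}; col 4 has {3,4}; box has {3} → only 1 remains.
row 4, column 1 = 1: row 4 has {3}; col 1 has {2,3,4}; box has {2,3,4} → only 1 remains.
row 4, column 3 = 4: row 4 has {1,3}; col 3 has {1,2,3}; box has {1,3} → only 4 remains.

4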